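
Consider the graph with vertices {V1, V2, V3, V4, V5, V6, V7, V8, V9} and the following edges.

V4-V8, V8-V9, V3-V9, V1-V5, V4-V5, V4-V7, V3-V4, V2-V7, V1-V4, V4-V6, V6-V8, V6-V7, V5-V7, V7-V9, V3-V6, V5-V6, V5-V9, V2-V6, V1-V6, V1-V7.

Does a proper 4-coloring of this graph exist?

V1, V4, V5, V6, V7 are pairwise adjacent (a clique of size 5), so at least 5 colors are needed.
So 4 colors are not enough.

No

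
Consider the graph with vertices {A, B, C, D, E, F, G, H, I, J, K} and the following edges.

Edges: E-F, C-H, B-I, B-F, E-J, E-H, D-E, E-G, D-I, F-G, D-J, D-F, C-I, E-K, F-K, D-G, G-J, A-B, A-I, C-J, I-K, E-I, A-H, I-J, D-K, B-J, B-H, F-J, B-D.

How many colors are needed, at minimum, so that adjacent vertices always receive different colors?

5

D, E, F, G, J form a clique, so at least 5 colors are needed.
A valid assignment using 5 colors: A=3, B=1, C=1, D=3, E=1, F=4, G=5, H=2, I=4, J=2, K=2. Every edge joins two different colors.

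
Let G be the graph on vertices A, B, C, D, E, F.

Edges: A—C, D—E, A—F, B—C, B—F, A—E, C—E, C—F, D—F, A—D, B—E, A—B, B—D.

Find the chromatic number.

A, B, D, E are mutually adjacent (a clique of size 4), so at least 4 colors are needed.
A valid assignment using 4 colors: A=1, B=2, C=3, D=3, E=4, F=4. No two adjacent vertices share a color.

4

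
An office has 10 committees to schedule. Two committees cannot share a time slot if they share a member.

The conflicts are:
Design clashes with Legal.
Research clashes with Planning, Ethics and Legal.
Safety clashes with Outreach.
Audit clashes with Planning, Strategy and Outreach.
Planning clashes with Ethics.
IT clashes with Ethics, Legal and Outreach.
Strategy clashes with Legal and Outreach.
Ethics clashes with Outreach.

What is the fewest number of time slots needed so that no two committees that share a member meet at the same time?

Research, Planning, Ethics pairwise conflict, so at least 3 time slots are needed.
3 time slots suffice: time slot 1 → {Planning, Legal, Outreach}; time slot 2 → {Design, Safety, Audit, Ethics}; time slot 3 → {Research, IT, Strategy}. Every pair that conflicts lands in different time slots.

3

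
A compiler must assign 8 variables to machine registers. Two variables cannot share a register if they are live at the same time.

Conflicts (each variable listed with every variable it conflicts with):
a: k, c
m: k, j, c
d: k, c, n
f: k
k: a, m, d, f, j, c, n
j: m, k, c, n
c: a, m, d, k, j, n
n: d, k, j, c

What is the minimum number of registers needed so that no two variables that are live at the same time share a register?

4

d, k, c, n pairwise conflict, so at least 4 registers are needed.
4 registers suffice: register 1 → {k}; register 2 → {f, c}; register 3 → {a, d, j}; register 4 → {m, n}. Each listed conflict is separated.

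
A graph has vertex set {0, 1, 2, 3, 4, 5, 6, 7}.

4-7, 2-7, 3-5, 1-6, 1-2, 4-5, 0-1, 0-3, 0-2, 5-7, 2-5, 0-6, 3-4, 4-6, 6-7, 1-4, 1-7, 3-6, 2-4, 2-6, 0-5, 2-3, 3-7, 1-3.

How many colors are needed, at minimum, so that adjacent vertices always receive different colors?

1, 2, 3, 4, 6, 7 are mutually adjacent (a clique of size 6), so at least 6 colors are needed.
A valid assignment using 6 colors: 0=purple, 1=yellow, 2=red, 3=blue, 4=orange, 5=green, 6=green, 7=purple. No two adjacent vertices share a color.

6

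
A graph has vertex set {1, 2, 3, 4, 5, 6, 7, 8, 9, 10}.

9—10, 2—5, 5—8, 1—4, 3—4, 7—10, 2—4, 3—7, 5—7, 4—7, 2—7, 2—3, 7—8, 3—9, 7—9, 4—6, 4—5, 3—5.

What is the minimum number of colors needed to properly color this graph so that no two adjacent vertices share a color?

2, 3, 4, 5, 7 form a clique, so at least 5 colors are needed.
5 colors suffice: color a → {1, 6, 7}; color b → {4, 8, 9}; color c → {3, 10}; color d → {5}; color e → {2}. Every edge joins two different colors.

5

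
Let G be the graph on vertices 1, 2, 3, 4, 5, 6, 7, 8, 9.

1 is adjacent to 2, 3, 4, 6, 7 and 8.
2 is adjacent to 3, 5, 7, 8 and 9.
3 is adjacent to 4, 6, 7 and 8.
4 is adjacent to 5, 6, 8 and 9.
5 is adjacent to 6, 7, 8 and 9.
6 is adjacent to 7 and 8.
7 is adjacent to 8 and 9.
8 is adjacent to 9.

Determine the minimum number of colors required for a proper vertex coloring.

1, 3, 4, 6, 8 form a clique, so at least 5 colors are needed.
5 colors suffice: 1=c, 2=d, 3=e, 4=b, 5=c, 6=d, 7=b, 8=a, 9=e. Every edge joins two different colors.

5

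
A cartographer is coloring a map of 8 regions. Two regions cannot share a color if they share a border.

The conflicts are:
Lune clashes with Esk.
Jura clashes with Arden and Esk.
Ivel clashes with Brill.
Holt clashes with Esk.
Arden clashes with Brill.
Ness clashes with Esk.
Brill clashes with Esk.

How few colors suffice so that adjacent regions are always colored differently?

2

Ivel and Brill conflict, so at least 2 colors are needed.
A valid assignment using 2 colors: Lune=2, Jura=2, Ivel=1, Holt=2, Arden=1, Ness=2, Brill=2, Esk=1. No two conflicting regions share a color.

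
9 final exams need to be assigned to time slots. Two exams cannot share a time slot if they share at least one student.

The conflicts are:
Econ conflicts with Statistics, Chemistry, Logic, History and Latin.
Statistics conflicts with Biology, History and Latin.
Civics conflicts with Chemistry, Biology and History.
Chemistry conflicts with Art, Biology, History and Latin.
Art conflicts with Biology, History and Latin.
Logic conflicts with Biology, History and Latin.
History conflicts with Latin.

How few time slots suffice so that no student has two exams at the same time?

4

Chemistry, Art, History, Latin all conflict with each other, so at least 4 time slots are needed.
4 time slots suffice: time slot 1 → {Biology, History}; time slot 2 → {Civics, Latin}; time slot 3 → {Statistics, Chemistry, Logic}; time slot 4 → {Econ, Art}. Every pair that conflicts lands in different time slots.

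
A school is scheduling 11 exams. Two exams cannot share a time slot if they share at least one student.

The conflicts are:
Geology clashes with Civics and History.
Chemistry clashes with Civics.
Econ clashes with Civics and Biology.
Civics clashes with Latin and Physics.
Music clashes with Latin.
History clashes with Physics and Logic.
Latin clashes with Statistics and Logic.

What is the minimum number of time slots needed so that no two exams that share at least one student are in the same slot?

The cycle History-Logic-Latin-Civics-Physics-History has odd length 5, so it cannot be 2-colored; at least 3 time slots are needed.
3 time slots suffice: time slot 1 → {Civics, Music, History, Statistics, Biology}; time slot 2 → {Geology, Chemistry, Econ, Latin, Physics}; time slot 3 → {Logic}. Each listed conflict is separated.

3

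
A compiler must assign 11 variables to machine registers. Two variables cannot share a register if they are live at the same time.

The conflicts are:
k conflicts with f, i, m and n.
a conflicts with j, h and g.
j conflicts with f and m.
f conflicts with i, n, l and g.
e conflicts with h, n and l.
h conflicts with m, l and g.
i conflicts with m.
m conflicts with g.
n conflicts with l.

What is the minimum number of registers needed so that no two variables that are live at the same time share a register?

3

k, i, m all conflict with each other, so at least 3 registers are needed.
3 registers suffice: register 1 → {a, f, e, m}; register 2 → {j, h, i, n}; register 3 → {k, l, g}. No two conflicting variables share a register.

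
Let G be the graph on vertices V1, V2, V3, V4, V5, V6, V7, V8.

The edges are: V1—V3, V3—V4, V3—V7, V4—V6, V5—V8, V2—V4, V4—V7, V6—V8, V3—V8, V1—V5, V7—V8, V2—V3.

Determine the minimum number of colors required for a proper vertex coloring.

3

V3, V4, V7 are mutually adjacent, so at least 3 colors are needed.
3 colors suffice: V1=blue, V2=green, V3=red, V4=blue, V5=red, V6=red, V7=green, V8=blue. No two adjacent vertices share a color.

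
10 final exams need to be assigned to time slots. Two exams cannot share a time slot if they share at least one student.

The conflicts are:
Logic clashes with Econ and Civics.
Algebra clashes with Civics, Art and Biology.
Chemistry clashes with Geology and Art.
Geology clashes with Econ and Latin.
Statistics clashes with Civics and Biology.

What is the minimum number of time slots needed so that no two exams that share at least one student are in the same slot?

3

The cycle Econ-Geology-Chemistry-Art-Algebra-Civics-Logic-Econ has odd length 7, so it cannot be 2-colored; at least 3 time slots are needed.
3 time slots suffice: time slot 1 → {Logic, Algebra, Geology, Statistics}; time slot 2 → {Econ, Civics, Latin, Art, Biology}; time slot 3 → {Chemistry}. No two conflicting exams share a time slot.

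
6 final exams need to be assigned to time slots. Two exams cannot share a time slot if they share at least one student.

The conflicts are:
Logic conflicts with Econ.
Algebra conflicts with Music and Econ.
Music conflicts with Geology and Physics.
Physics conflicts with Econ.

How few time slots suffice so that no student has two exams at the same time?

Music and Physics conflict, so at least 2 time slots are needed.
2 time slots suffice: time slot 1 → {Music, Econ}; time slot 2 → {Logic, Algebra, Geology, Physics}. No two conflicting exams share a time slot.

2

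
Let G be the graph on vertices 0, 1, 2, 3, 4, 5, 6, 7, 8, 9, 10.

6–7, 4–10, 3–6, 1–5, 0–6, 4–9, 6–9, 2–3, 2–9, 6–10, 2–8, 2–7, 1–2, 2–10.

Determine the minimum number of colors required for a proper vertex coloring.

6 and 7 are adjacent, so at least 2 colors are needed.
2 colors suffice: color red → {2, 4, 5, 6}; color blue → {0, 1, 3, 7, 8, 9, 10}. Every edge joins two different colors.

2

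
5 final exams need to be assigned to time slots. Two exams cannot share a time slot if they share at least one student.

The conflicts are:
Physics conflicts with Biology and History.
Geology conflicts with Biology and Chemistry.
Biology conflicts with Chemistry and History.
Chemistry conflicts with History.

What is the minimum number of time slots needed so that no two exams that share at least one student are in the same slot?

Physics, Biology, History are mutually in conflict, so at least 3 time slots are needed.
3 time slots suffice: time slot 1 → {Biology}; time slot 2 → {Geology, History}; time slot 3 → {Physics, Chemistry}. No two conflicting exams share a time slot.

3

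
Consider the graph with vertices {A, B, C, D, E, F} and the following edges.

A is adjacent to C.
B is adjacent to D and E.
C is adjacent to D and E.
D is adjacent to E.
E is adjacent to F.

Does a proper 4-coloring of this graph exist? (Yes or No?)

The chromatic number is 3. C, D, E form a triangle, so at least 3 colors are needed.
One proper 3-coloring: A=1, B=2, C=2, D=3, E=1, F=2.
Since 4 ≥ 3, a proper 4-coloring certainly exists.

Yes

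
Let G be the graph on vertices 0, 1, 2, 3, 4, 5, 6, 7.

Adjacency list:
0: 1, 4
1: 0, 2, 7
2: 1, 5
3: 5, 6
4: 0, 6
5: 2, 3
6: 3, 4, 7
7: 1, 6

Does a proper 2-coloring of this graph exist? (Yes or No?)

No

The cycle 1-7-6-4-0-1 has odd length 5, so it cannot be 2-colored; at least 3 colors are needed.
So 2 colors are not enough.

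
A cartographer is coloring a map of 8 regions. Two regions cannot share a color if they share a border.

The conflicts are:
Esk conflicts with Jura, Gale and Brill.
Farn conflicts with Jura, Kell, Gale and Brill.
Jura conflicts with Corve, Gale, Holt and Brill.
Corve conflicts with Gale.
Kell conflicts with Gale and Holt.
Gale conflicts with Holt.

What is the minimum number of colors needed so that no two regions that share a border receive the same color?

Farn, Jura, Brill all conflict with each other, so at least 3 colors are needed.
One proper 3-coloring: Esk=3, Farn=3, Jura=1, Corve=3, Kell=1, Gale=2, Holt=3, Brill=2. Every pair that conflicts lands in different colors.

3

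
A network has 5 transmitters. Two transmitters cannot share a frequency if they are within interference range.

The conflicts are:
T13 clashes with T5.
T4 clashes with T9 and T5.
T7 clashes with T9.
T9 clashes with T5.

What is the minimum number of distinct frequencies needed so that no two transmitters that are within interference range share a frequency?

T4, T9, T5 are mutually in conflict, so at least 3 frequencies are needed.
3 frequencies suffice: T13=2, T4=3, T7=1, T9=2, T5=1. No two conflicting transmitters share a frequency.

3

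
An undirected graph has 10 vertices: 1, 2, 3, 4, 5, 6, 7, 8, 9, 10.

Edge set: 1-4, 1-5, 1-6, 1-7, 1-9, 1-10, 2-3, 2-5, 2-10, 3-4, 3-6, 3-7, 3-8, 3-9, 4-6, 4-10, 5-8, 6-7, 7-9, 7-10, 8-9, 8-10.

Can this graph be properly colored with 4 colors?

The chromatic number is 3. 1, 4, 10 form a triangle, so at least 3 colors are needed.
3 colors suffice: color red → {1, 3}; color blue → {5, 6, 9, 10}; color green → {2, 4, 7, 8}.
Since 4 ≥ 3, a proper 4-coloring certainly exists.

Yes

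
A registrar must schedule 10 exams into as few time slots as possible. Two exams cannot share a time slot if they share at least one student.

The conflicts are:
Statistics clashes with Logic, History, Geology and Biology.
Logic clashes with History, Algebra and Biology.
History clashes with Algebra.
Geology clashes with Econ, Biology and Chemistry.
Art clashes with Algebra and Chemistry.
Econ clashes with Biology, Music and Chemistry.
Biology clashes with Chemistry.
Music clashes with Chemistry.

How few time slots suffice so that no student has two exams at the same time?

4

Geology, Econ, Biology, Chemistry pairwise conflict, so at least 4 time slots are needed.
4 time slots suffice: time slot 1 → {Statistics, Algebra, Chemistry}; time slot 2 → {History, Art, Biology, Music}; time slot 3 → {Logic, Geology}; time slot 4 → {Econ}. Each listed conflict is separated.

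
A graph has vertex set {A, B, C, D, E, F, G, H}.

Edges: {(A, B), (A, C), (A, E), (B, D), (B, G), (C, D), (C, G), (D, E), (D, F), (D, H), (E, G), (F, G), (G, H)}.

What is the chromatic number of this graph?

2

C and D are adjacent, so at least 2 colors are needed.
A valid assignment using 2 colors: A=1, B=2, C=2, D=1, E=2, F=2, G=1, H=2. No two adjacent vertices share a color.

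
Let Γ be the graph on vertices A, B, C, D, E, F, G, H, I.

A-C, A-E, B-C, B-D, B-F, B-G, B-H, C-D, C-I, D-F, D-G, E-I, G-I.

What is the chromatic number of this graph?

B, D, F are pairwise adjacent, so at least 3 colors are needed.
3 colors suffice: color red → {A, B, I}; color blue → {D, E, H}; color green → {C, F, G}. Each edge has distinct colors on its endpoints.

3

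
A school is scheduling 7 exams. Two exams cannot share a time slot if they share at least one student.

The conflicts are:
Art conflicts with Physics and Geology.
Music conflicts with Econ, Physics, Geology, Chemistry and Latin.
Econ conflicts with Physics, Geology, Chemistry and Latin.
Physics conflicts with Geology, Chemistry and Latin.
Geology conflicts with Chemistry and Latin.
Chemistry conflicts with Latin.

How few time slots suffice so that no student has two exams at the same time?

6

Music, Econ, Physics, Geology, Chemistry, Latin all conflict with each other, so at least 6 time slots are needed.
6 time slots suffice: Art=3, Music=3, Econ=5, Physics=2, Geology=1, Chemistry=4, Latin=6. Every pair that conflicts lands in different time slots.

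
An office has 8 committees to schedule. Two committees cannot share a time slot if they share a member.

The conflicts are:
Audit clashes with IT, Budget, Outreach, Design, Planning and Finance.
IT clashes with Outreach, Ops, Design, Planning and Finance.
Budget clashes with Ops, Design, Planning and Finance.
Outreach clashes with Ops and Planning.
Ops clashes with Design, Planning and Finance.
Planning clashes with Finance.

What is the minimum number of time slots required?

Budget, Ops, Planning, Finance pairwise conflict, so at least 4 time slots are needed.
4 time slots suffice: time slot 1 → {Audit, Ops}; time slot 2 → {Design, Planning}; time slot 3 → {IT, Budget}; time slot 4 → {Outreach, Finance}. Each listed conflict is separated.

4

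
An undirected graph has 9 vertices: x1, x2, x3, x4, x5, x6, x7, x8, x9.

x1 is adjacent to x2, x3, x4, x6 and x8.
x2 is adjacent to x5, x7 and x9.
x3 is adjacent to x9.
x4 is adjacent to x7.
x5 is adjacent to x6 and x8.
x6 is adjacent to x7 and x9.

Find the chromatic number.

2

x4 and x7 are adjacent, so at least 2 colors are needed.
2 colors suffice: color 1 → {x1, x5, x7, x9}; color 2 → {x2, x3, x4, x6, x8}. Every edge joins two different colors.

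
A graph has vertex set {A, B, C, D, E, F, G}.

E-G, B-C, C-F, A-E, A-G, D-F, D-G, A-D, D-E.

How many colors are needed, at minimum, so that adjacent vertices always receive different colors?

A, D, E, G are pairwise adjacent (a clique of size 4), so at least 4 colors are needed.
4 colors suffice: color 1 → {C, D}; color 2 → {A, B, F}; color 3 → {G}; color 4 → {E}. Every edge joins two different colors.

4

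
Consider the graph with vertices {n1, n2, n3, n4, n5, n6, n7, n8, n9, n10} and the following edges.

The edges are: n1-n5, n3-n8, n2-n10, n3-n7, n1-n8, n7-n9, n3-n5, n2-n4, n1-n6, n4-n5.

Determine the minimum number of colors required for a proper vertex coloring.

n2 and n4 are adjacent, so at least 2 colors are needed.
One proper 2-coloring: n1=1, n2=2, n3=1, n4=1, n5=2, n6=2, n7=2, n8=2, n9=1, n10=1. No two adjacent vertices share a color.

2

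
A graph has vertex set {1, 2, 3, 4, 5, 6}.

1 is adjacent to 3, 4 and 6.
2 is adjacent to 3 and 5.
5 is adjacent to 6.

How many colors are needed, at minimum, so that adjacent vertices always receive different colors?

3

The cycle 3-2-5-6-1-3 has odd length 5, so it cannot be 2-colored; at least 3 colors are needed.
3 colors suffice: color red → {1, 5}; color blue → {3, 4, 6}; color green → {2}. No two adjacent vertices share a color.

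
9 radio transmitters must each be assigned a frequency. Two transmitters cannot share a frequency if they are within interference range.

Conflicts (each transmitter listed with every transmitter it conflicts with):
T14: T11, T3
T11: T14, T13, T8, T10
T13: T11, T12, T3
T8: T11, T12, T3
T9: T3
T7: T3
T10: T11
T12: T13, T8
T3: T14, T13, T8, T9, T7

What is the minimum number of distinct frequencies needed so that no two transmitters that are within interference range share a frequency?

T8 and T12 conflict, so at least 2 frequencies are needed.
2 frequencies suffice: frequency 1 → {T11, T12, T3}; frequency 2 → {T14, T13, T8, T9, T7, T10}. Each listed conflict is separated.

2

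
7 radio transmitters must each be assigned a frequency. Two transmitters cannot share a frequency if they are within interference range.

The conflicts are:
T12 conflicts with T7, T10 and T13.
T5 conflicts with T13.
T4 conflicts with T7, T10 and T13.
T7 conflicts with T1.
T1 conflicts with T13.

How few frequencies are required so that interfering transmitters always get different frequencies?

2

T12 and T7 conflict, so at least 2 frequencies are needed.
A valid assignment using 2 frequencies: T12=2, T5=2, T4=2, T7=1, T1=2, T10=1, T13=1. Each listed conflict is separated.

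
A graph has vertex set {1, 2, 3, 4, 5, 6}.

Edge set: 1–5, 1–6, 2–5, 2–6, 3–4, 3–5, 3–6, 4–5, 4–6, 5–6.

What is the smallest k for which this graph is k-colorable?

4

3, 4, 5, 6 are pairwise adjacent (a clique of size 4), so at least 4 colors are needed.
4 colors suffice: 1=c, 2=c, 3=d, 4=c, 5=a, 6=b. Every edge joins two different colors.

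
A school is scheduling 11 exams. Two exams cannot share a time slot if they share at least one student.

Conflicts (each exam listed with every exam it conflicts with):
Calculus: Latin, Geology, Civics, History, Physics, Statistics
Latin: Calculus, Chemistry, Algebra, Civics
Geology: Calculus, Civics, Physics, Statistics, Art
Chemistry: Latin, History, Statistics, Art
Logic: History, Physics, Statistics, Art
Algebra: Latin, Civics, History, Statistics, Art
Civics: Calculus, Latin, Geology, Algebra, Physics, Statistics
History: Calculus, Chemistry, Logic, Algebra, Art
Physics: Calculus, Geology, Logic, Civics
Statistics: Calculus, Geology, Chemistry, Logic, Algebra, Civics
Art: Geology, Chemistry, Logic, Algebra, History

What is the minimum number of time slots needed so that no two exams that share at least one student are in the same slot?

4

Calculus, Geology, Civics, Statistics pairwise conflict, so at least 4 time slots are needed.
4 time slots suffice: Calculus=3, Latin=1, Geology=4, Chemistry=3, Logic=3, Algebra=3, Civics=2, History=2, Physics=1, Statistics=1, Art=1. Every pair that conflicts lands in different time slots.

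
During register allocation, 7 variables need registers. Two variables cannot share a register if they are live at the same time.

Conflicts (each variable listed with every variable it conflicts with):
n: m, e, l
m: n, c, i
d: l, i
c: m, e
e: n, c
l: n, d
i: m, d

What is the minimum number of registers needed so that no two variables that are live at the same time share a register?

The cycle m-n-l-d-i-m has odd length 5, so it cannot be 2-colored; at least 3 registers are needed.
3 registers suffice: n=1, m=2, d=1, c=1, e=2, l=2, i=3. Each listed conflict is separated.

3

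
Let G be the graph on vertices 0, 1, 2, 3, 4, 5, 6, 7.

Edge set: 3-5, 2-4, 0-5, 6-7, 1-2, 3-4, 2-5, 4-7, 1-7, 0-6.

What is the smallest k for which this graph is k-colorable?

2

0 and 5 are adjacent, so at least 2 colors are needed.
A valid assignment using 2 colors: 0=b, 1=a, 2=b, 3=b, 4=a, 5=a, 6=a, 7=b. Each edge has distinct colors on its endpoints.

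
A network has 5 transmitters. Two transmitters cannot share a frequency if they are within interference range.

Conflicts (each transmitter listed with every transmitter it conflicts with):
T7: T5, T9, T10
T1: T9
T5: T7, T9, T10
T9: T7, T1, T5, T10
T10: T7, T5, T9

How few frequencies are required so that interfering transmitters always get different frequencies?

T7, T5, T9, T10 all conflict with each other, so at least 4 frequencies are needed.
4 frequencies suffice: frequency 1 → {T9}; frequency 2 → {T1, T5}; frequency 3 → {T7}; frequency 4 → {T10}. No two conflicting transmitters share a frequency.

4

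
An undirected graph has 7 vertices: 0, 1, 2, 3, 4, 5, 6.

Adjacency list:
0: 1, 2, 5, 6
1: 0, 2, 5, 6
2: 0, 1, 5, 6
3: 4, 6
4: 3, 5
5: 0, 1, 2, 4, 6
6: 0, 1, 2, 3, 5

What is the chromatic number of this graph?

0, 1, 2, 5, 6 are pairwise adjacent (a clique of size 5), so at least 5 colors are needed.
5 colors suffice: 0=yellow, 1=purple, 2=green, 3=red, 4=blue, 5=red, 6=blue. Each edge has distinct colors on its endpoints.

5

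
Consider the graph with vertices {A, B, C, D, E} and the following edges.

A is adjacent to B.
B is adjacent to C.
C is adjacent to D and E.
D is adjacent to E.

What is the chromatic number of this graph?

C, D, E form a triangle, so at least 3 colors are needed.
One proper 3-coloring: A=red, B=blue, C=red, D=green, E=blue. No two adjacent vertices share a color.

3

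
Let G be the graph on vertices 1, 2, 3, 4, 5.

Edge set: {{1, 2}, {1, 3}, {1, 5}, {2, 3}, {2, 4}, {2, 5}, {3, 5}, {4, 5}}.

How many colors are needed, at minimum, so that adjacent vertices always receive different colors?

1, 2, 3, 5 are mutually adjacent (a clique of size 4), so at least 4 colors are needed.
A valid assignment using 4 colors: 1=d, 2=a, 3=c, 4=c, 5=b. No two adjacent vertices share a color.

4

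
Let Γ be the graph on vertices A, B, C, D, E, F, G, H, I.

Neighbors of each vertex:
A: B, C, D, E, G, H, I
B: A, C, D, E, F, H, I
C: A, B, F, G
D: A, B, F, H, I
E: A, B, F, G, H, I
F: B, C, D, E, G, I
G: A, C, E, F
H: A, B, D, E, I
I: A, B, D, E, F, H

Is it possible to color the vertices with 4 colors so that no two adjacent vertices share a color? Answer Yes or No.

No

A, B, D, H, I are mutually adjacent (a clique of size 5), so at least 5 colors are needed.
So 4 colors are not enough.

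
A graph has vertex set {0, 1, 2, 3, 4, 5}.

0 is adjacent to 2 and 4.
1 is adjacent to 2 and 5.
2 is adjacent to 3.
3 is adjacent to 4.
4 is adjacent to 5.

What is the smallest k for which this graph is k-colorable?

3

The cycle 5-4-3-2-1-5 has odd length 5, so it cannot be 2-colored; at least 3 colors are needed.
3 colors suffice: color a → {2, 4}; color b → {0, 3, 5}; color c → {1}. No two adjacent vertices share a color.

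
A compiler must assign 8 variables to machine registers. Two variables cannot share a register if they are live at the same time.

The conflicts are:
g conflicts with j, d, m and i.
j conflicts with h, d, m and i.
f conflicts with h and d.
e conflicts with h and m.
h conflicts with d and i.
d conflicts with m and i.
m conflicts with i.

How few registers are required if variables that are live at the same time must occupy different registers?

5

g, j, d, m, i pairwise conflict, so at least 5 registers are needed.
5 registers suffice: g=5, j=4, f=2, e=1, h=3, d=1, m=3, i=2. Each listed conflict is separated.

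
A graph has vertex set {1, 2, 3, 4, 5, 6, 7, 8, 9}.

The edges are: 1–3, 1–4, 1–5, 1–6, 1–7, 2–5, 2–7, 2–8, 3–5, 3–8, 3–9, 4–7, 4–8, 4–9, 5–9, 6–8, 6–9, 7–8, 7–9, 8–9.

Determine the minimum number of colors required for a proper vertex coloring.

4

4, 7, 8, 9 are pairwise adjacent (a clique of size 4), so at least 4 colors are needed.
4 colors suffice: 1=a, 2=b, 3=d, 4=d, 5=c, 6=c, 7=c, 8=a, 9=b. No two adjacent vertices share a color.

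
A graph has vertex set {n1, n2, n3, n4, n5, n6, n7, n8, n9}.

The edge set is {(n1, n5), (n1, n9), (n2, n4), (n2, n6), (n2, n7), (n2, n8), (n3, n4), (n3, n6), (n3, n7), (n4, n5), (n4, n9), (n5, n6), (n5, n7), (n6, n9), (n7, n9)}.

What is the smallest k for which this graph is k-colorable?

2

n1 and n5 are adjacent, so at least 2 colors are needed.
2 colors suffice: n1=1, n2=2, n3=2, n4=1, n5=2, n6=1, n7=1, n8=1, n9=2. Each edge has distinct colors on its endpoints.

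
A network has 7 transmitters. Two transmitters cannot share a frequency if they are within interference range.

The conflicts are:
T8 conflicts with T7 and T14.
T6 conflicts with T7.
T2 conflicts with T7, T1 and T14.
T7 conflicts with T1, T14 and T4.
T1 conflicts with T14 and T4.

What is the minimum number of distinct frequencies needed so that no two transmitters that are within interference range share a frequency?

4

T2, T7, T1, T14 are mutually in conflict, so at least 4 frequencies are needed.
4 frequencies suffice: T8=2, T6=2, T2=4, T7=1, T1=2, T14=3, T4=3. Every pair that conflicts lands in different frequencies.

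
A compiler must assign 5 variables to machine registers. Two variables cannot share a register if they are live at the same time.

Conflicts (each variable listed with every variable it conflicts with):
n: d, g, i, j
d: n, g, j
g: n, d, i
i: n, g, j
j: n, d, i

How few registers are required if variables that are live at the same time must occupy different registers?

3

n, g, i pairwise conflict, so at least 3 registers are needed.
3 registers suffice: n=1, d=2, g=3, i=2, j=3. Every pair that conflicts lands in different registers.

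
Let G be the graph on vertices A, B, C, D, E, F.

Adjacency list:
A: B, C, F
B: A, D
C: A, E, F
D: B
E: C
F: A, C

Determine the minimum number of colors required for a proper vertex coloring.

3

A, C, F form a triangle, so at least 3 colors are needed.
3 colors suffice: color 1 → {A, D, E}; color 2 → {B, C}; color 3 → {F}. No two adjacent vertices share a color.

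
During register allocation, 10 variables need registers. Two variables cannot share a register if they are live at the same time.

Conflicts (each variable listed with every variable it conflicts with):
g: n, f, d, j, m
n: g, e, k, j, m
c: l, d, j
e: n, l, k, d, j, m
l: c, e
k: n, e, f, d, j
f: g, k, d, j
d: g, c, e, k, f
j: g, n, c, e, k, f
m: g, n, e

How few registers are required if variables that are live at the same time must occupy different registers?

n, e, k, j are mutually in conflict, so at least 4 registers are needed.
A valid assignment using 4 registers: g=1, n=4, c=1, e=1, l=2, k=3, f=4, d=2, j=2, m=2. No two conflicting variables share a register.

4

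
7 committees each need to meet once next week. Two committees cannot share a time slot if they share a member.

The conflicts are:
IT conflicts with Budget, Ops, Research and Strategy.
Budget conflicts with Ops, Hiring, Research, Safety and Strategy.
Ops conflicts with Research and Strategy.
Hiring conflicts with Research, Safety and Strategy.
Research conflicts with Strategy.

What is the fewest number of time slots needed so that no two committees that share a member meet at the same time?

5

IT, Budget, Ops, Research, Strategy all conflict with each other, so at least 5 time slots are needed.
Using 5 time slots: IT=4, Budget=1, Ops=5, Hiring=4, Research=3, Safety=2, Strategy=2. Every pair that conflicts lands in different time slots.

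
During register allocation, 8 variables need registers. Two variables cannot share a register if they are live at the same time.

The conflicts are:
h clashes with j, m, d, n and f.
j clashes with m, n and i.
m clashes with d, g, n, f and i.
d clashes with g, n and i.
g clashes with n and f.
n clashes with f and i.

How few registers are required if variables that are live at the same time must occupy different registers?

4

m, g, n, f all conflict with each other, so at least 4 registers are needed.
A valid assignment using 4 registers: h=3, j=4, m=2, d=4, g=3, n=1, f=4, i=3. No two conflicting variables share a register.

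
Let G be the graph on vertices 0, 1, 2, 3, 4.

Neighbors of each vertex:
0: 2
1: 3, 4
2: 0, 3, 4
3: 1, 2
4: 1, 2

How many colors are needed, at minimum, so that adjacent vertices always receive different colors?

2

2 and 4 are adjacent, so at least 2 colors are needed.
2 colors suffice: color red → {1, 2}; color blue → {0, 3, 4}. No two adjacent vertices share a color.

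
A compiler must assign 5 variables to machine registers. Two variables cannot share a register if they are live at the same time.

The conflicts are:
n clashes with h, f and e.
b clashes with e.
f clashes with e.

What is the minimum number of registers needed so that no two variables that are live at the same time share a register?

3

n, f, e pairwise conflict, so at least 3 registers are needed.
A valid assignment using 3 registers: n=2, b=2, h=1, f=3, e=1. Every pair that conflicts lands in different registers.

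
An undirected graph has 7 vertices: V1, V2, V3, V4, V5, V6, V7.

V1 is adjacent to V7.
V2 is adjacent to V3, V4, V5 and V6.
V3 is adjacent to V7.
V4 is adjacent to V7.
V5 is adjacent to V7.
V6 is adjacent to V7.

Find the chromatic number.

2

V5 and V7 are adjacent, so at least 2 colors are needed.
2 colors suffice: V1=2, V2=1, V3=2, V4=2, V5=2, V6=2, V7=1. Every edge joins two different colors.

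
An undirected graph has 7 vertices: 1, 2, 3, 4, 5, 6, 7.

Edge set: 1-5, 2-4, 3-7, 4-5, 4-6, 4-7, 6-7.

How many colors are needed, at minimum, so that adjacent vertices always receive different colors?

4, 6, 7 form a triangle, so at least 3 colors are needed.
One proper 3-coloring: 1=a, 2=b, 3=a, 4=a, 5=b, 6=c, 7=b. Each edge has distinct colors on its endpoints.

3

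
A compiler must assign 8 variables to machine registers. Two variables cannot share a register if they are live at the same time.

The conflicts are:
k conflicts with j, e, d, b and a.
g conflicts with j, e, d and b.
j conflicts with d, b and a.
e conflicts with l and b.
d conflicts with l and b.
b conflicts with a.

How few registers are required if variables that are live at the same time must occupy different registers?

k, j, d, b are mutually in conflict, so at least 4 registers are needed.
4 registers suffice: register 1 → {l, b}; register 2 → {k, g}; register 3 → {j, e}; register 4 → {d, a}. No two conflicting variables share a register.

4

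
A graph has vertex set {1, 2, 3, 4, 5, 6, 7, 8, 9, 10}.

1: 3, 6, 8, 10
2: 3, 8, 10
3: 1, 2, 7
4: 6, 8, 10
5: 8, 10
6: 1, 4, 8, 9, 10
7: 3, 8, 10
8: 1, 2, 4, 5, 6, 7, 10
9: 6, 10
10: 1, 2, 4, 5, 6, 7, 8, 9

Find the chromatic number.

4

4, 6, 8, 10 are pairwise adjacent (a clique of size 4), so at least 4 colors are needed.
4 colors suffice: 1=d, 2=c, 3=a, 4=d, 5=c, 6=c, 7=c, 8=b, 9=b, 10=a. No two adjacent vertices share a color.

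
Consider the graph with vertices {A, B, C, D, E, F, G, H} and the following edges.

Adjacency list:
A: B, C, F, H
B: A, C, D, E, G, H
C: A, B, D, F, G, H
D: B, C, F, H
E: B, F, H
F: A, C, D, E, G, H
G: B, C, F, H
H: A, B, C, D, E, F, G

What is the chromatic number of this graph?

B, C, G, H are pairwise adjacent (a clique of size 4), so at least 4 colors are needed.
4 colors suffice: A=4, B=2, C=3, D=4, E=3, F=2, G=4, H=1. Every edge joins two different colors.

4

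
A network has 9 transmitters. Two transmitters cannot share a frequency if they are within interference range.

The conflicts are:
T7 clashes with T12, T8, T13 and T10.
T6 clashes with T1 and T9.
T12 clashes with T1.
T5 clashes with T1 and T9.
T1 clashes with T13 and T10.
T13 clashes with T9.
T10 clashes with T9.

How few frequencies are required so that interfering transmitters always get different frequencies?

2

T1 and T10 conflict, so at least 2 frequencies are needed.
2 frequencies suffice: frequency 1 → {T7, T1, T9}; frequency 2 → {T6, T12, T8, T5, T13, T10}. Each listed conflict is separated.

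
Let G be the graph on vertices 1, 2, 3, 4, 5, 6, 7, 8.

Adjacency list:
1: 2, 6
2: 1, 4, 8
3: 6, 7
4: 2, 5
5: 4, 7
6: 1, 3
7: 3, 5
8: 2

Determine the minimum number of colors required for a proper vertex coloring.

3

The cycle 2-1-6-3-7-5-4-2 has odd length 7, so it cannot be 2-colored; at least 3 colors are needed.
A valid assignment using 3 colors: 1=blue, 2=red, 3=red, 4=blue, 5=red, 6=green, 7=blue, 8=blue. No two adjacent vertices share a color.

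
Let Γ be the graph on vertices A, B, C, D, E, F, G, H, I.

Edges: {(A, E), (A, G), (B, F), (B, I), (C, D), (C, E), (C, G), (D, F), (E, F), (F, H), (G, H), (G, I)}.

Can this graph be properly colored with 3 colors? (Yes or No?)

The chromatic number is 3. The cycle E-A-G-H-F-E has odd length 5, so it cannot be 2-colored; at least 3 colors are needed.
3 colors suffice: A=2, B=3, C=2, D=3, E=3, F=1, G=1, H=2, I=2.
That is already a proper 3-coloring.

Yes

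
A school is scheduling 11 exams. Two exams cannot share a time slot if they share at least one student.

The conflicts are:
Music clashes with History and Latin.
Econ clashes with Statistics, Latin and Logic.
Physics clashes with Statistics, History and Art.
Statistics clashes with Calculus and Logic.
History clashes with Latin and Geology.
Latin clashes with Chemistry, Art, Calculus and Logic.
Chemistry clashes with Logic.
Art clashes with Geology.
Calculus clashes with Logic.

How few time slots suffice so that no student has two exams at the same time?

3

Latin, Chemistry, Logic pairwise conflict, so at least 3 time slots are needed.
3 time slots suffice: Music=3, Econ=3, Physics=3, Statistics=1, History=2, Latin=1, Chemistry=3, Art=2, Calculus=3, Logic=2, Geology=1. No two conflicting exams share a time slot.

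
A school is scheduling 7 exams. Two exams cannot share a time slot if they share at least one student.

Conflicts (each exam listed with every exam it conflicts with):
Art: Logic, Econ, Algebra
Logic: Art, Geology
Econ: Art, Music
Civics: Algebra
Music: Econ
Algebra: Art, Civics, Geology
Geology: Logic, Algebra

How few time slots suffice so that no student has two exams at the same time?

Econ and Music conflict, so at least 2 time slots are needed.
A valid assignment using 2 time slots: Art=1, Logic=2, Econ=2, Civics=1, Music=1, Algebra=2, Geology=1. Each listed conflict is separated.

2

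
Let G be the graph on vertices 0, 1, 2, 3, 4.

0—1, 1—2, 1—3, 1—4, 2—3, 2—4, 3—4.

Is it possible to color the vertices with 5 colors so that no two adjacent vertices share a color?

Yes

The chromatic number is 4. 1, 2, 3, 4 are pairwise adjacent (a clique of size 4), so at least 4 colors are needed.
One proper 4-coloring: 0=blue, 1=red, 2=blue, 3=yellow, 4=green.
Since 5 ≥ 4, a proper 5-coloring certainly exists.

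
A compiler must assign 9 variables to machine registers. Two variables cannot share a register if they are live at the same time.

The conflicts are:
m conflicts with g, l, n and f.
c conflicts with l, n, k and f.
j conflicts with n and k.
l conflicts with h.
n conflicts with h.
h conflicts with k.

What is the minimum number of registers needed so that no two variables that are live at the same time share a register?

2

c and n conflict, so at least 2 registers are needed.
2 registers suffice: register 1 → {g, l, n, k, f}; register 2 → {m, c, j, h}. Every pair that conflicts lands in different registers.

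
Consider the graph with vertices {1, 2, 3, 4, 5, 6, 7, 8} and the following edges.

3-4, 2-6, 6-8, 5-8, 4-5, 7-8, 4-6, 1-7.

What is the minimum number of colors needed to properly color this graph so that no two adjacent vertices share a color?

3 and 4 are adjacent, so at least 2 colors are needed.
2 colors suffice: color red → {1, 2, 4, 8}; color blue → {3, 5, 6, 7}. Each edge has distinct colors on its endpoints.

2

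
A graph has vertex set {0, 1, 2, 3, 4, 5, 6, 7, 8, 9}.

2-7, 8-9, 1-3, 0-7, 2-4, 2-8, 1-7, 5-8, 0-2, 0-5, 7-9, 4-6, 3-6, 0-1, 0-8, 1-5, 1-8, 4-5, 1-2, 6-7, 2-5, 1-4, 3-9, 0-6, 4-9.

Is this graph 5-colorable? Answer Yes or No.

The chromatic number is 5. 0, 1, 2, 5, 8 are mutually adjacent (a clique of size 5), so at least 5 colors are needed.
A valid assignment using 5 colors: 0=b, 1=a, 2=c, 3=b, 4=b, 5=e, 6=a, 7=d, 8=d, 9=a.
That is already a proper 5-coloring.

Yes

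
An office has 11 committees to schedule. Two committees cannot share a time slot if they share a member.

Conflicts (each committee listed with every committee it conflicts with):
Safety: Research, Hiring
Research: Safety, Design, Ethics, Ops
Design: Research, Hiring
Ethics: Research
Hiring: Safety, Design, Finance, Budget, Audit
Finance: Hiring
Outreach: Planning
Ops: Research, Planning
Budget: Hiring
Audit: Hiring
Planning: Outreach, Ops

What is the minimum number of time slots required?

2

Safety and Hiring conflict, so at least 2 time slots are needed.
2 time slots suffice: time slot 1 → {Research, Hiring, Planning}; time slot 2 → {Safety, Design, Ethics, Finance, Outreach, Ops, Budget, Audit}. Every pair that conflicts lands in different time slots.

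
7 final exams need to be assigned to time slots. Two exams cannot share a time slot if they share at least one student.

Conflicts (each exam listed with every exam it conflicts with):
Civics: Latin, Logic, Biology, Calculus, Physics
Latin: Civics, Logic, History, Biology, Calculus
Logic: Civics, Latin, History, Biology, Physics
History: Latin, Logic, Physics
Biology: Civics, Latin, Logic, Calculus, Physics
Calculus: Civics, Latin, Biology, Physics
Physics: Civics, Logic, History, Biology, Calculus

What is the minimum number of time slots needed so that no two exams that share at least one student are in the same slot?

4

Civics, Latin, Biology, Calculus are mutually in conflict, so at least 4 time slots are needed.
A valid assignment using 4 time slots: Civics=3, Latin=1, Logic=4, History=2, Biology=2, Calculus=4, Physics=1. No two conflicting exams share a time slot.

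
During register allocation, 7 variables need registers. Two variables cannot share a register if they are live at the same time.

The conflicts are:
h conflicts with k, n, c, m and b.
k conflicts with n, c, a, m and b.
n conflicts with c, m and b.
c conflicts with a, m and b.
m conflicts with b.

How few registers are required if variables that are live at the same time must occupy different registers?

h, k, n, c, m, b all conflict with each other, so at least 6 registers are needed.
Using 6 registers: h=6, k=1, n=3, c=2, a=3, m=4, b=5. No two conflicting variables share a register.

6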